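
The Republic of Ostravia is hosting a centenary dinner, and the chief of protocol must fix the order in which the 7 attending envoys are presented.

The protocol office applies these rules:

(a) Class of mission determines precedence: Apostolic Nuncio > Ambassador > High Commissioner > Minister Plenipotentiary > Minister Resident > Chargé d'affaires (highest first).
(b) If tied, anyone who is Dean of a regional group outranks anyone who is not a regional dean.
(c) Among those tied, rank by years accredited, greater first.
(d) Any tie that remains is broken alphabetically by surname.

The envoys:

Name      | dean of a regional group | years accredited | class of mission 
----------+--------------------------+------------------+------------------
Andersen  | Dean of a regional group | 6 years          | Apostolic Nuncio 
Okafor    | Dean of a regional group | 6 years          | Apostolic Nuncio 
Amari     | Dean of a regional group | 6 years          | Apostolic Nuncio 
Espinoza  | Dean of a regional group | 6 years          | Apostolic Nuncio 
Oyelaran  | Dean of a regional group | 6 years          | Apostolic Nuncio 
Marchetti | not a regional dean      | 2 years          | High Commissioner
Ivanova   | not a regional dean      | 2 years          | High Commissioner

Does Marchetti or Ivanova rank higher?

By class of mission: Amari, Andersen, Espinoza, Okafor and Oyelaran (Apostolic Nuncio); then Ivanova and Marchetti (High Commissioner).
Amari, Andersen, Espinoza, Okafor and Oyelaran are each Dean of a regional group, so the next rule applies.
Amari, Andersen, Espinoza, Okafor and Oyelaran all have years accredited 6 years, so the next rule applies.
Among Amari, Andersen, Espinoza, Okafor and Oyelaran, alphabetically by surname: Amari before Andersen before Espinoza before Okafor before Oyelaran.
Ivanova and Marchetti are each not a regional dean, so the next rule applies.
Ivanova and Marchetti both have years accredited 2 years, so the next rule applies.
Among Ivanova and Marchetti, alphabetically by surname: Ivanova before Marchetti.
So Ivanova takes precedence.

Ivanova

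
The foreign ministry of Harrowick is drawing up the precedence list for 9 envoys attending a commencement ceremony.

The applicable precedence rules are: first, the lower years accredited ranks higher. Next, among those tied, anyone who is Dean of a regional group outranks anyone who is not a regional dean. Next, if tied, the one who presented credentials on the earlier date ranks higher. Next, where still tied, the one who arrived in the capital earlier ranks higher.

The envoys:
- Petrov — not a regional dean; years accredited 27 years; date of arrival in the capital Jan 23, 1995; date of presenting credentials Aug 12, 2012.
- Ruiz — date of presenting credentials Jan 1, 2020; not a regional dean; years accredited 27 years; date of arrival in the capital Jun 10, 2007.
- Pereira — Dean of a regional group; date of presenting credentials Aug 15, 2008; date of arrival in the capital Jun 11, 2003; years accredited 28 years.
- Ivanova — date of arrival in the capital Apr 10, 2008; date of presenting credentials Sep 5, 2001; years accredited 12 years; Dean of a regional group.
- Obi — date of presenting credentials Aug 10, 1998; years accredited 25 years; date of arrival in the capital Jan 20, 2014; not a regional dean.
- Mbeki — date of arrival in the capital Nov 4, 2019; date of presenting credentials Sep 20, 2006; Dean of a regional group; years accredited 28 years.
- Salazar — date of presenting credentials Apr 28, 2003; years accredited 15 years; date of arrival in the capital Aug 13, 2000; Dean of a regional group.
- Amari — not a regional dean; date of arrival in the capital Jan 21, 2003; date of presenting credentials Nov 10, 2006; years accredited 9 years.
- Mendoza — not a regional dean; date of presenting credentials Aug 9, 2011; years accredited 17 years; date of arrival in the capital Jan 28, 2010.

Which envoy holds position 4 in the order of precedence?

Mendoza

By years accredited (lower first): Amari (9 years); then Ivanova (12 years); then Salazar (15 years); then Mendoza (17 years); then Obi (25 years); then Petrov and Ruiz (both 27 years); then Mbeki and Pereira (both 28 years).
Petrov and Ruiz are each not a regional dean, so the next rule applies.
Among Petrov and Ruiz, by date of presenting credentials (earlier first): Petrov (Aug 12, 2012) before Ruiz (Jan 1, 2020).
Mbeki and Pereira are each Dean of a regional group, so the next rule applies.
Among Mbeki and Pereira, by date of presenting credentials (earlier first): Mbeki (Sep 20, 2006) before Pereira (Aug 15, 2008).
Order: Amari, Ivanova, Salazar, Mendoza, Obi, Petrov, Ruiz, Mbeki, Pereira.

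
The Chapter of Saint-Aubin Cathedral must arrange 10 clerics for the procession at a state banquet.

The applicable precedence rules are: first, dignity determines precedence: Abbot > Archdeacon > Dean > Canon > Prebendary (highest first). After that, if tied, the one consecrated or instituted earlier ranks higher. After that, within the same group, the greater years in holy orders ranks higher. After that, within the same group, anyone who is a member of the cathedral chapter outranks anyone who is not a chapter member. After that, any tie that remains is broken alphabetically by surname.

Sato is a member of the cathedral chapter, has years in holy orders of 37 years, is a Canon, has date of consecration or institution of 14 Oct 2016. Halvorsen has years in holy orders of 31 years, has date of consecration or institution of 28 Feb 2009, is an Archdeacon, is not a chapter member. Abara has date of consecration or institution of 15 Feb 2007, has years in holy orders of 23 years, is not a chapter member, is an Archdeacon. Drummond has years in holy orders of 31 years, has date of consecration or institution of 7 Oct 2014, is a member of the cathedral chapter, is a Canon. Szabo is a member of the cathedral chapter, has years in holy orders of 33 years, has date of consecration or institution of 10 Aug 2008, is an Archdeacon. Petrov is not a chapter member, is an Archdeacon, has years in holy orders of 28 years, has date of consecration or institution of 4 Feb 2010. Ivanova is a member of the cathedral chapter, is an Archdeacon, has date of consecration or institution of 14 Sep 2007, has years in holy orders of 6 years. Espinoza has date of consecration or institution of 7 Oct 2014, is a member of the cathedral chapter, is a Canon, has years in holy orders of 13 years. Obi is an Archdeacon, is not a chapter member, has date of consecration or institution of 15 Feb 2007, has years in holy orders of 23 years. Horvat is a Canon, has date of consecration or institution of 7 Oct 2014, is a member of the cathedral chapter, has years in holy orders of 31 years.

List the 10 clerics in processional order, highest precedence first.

By dignity: Abara, Obi, Ivanova, Szabo, Halvorsen and Petrov (Archdeacon); then Drummond, Horvat, Espinoza and Sato (Canon).
Among Abara, Obi, Ivanova, Szabo, Halvorsen and Petrov, by date of consecration or institution (earlier first): Abara and Obi (15 Feb 2007) before Ivanova (14 Sep 2007) before Szabo (10 Aug 2008) before Halvorsen (28 Feb 2009) before Petrov (4 Feb 2010).
Abara and Obi both have years in holy orders 23 years, so the next rule applies.
Abara and Obi are each not a chapter member, so the next rule applies.
Among Abara and Obi, alphabetically by surname: Abara before Obi.
Among Drummond, Horvat, Espinoza and Sato, by date of consecration or institution (earlier first): Drummond, Horvat and Espinoza (7 Oct 2014) before Sato (14 Oct 2016).
Among Drummond, Horvat and Espinoza, by years in holy orders (higher first): Drummond and Horvat (31 years) before Espinoza (13 years).
Drummond and Horvat are each a member of the cathedral chapter, so the next rule applies.
Among Drummond and Horvat, alphabetically by surname: Drummond before Horvat.
Full order: Abara, Obi, Ivanova, Szabo, Halvorsen, Petrov, Drummond, Horvat, Espinoza, Sato.

Abara, Obi, Ivanova, Szabo, Halvorsen, Petrov, Drummond, Horvat, Espinoza, Sato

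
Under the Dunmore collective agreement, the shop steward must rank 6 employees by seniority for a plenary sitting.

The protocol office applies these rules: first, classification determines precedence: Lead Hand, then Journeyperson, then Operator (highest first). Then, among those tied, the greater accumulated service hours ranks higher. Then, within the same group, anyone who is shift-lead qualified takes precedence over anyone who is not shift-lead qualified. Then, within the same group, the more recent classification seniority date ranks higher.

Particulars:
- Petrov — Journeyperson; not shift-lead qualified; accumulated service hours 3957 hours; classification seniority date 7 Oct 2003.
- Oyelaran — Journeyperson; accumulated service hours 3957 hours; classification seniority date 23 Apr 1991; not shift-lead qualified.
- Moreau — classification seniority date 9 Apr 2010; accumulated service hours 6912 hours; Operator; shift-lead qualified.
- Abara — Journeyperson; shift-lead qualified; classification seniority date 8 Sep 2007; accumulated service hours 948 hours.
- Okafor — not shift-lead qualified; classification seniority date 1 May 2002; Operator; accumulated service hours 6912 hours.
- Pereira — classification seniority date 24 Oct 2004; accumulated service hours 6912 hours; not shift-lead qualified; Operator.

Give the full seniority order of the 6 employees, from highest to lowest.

By classification: Petrov, Oyelaran and Abara (Journeyperson); then Moreau, Pereira and Okafor (Operator).
Among Petrov, Oyelaran and Abara, by accumulated service hours (higher first): Petrov and Oyelaran (3957 hours) before Abara (948 hours).
Petrov and Oyelaran are each not shift-lead qualified, so the next rule applies.
Among Petrov and Oyelaran, by classification seniority date (later first): Petrov (7 Oct 2003) before Oyelaran (23 Apr 1991).
Moreau, Pereira and Okafor all have accumulated service hours 6912 hours, so the next rule applies.
Among Moreau, Pereira and Okafor, shift-lead qualified before not shift-lead qualified: Moreau (shift-lead qualified) before Pereira and Okafor (not shift-lead qualified).
Among Pereira and Okafor, by classification seniority date (later first): Pereira (24 Oct 2004) before Okafor (1 May 2002).
Full order: Petrov, Oyelaran, Abara, Moreau, Pereira, Okafor.

Petrov, Oyelaran, Abara, Moreau, Pereira, Okafor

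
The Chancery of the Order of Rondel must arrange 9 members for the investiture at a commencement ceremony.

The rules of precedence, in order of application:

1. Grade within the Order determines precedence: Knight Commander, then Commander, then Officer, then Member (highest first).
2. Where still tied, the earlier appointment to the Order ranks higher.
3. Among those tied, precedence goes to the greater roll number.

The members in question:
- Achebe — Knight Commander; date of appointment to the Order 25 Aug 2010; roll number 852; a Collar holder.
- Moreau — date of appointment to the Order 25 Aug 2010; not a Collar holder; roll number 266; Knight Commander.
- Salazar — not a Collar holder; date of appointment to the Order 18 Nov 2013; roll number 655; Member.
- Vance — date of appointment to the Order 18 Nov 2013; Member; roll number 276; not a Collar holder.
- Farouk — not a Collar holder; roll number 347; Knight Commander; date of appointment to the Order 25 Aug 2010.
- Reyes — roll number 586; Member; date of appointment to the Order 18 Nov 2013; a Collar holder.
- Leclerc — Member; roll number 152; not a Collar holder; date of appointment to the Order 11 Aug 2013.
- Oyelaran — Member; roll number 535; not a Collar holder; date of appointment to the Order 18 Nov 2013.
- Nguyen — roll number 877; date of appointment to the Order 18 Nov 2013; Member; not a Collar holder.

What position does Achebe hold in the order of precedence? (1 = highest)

By grade within the Order: Achebe, Farouk and Moreau (Knight Commander); then Leclerc, Nguyen, Salazar, Reyes, Oyelaran and Vance (Member).
Achebe, Farouk and Moreau all have date of appointment to the Order 25 Aug 2010, so the next rule applies.
Among Achebe, Farouk and Moreau, by roll number (higher first): Achebe (852) before Farouk (347) before Moreau (266).
Among Leclerc, Nguyen, Salazar, Reyes, Oyelaran and Vance, by date of appointment to the Order (earlier first): Leclerc (11 Aug 2013) before Nguyen, Salazar, Reyes, Oyelaran and Vance (18 Nov 2013).
Among Nguyen, Salazar, Reyes, Oyelaran and Vance, by roll number (higher first): Nguyen (877) before Salazar (655) before Reyes (586) before Oyelaran (535) before Vance (276).
Order: Achebe, Farouk, Moreau, Leclerc, Nguyen, Salazar, Reyes, Oyelaran, Vance. So position 1.

1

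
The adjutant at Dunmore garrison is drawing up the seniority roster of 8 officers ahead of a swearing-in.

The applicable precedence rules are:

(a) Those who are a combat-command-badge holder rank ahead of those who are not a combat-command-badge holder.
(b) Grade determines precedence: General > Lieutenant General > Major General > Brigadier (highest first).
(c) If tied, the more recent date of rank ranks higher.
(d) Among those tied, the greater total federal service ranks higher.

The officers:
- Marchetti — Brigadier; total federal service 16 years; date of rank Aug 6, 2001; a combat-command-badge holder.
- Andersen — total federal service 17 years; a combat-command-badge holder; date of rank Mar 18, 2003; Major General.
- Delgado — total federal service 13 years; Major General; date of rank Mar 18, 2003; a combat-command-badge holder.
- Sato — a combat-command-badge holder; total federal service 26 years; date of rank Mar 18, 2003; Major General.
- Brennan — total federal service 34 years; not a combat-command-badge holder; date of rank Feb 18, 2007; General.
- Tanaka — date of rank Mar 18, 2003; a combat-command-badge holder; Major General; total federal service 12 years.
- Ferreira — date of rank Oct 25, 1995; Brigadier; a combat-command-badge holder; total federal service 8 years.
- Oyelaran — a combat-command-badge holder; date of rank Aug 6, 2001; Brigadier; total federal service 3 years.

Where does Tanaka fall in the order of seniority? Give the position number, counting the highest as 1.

4

By the first rule: Sato, Andersen, Delgado, Tanaka, Marchetti, Oyelaran and Ferreira (each a combat-command-badge holder); then Brennan (not a combat-command-badge holder).
Among Sato, Andersen, Delgado, Tanaka, Marchetti, Oyelaran and Ferreira, by grade: Sato, Andersen, Delgado and Tanaka (Major General) before Marchetti, Oyelaran and Ferreira (Brigadier).
Sato, Andersen, Delgado and Tanaka all have date of rank Mar 18, 2003, so the next rule applies.
Among Sato, Andersen, Delgado and Tanaka, by total federal service (higher first): Sato (26 years) before Andersen (17 years) before Delgado (13 years) before Tanaka (12 years).
Among Marchetti, Oyelaran and Ferreira, by date of rank (later first): Marchetti and Oyelaran (Aug 6, 2001) before Ferreira (Oct 25, 1995).
Among Marchetti and Oyelaran, by total federal service (higher first): Marchetti (16 years) before Oyelaran (3 years).
Order: Sato, Andersen, Delgado, Tanaka, Marchetti, Oyelaran, Ferreira, Brennan. So position 4.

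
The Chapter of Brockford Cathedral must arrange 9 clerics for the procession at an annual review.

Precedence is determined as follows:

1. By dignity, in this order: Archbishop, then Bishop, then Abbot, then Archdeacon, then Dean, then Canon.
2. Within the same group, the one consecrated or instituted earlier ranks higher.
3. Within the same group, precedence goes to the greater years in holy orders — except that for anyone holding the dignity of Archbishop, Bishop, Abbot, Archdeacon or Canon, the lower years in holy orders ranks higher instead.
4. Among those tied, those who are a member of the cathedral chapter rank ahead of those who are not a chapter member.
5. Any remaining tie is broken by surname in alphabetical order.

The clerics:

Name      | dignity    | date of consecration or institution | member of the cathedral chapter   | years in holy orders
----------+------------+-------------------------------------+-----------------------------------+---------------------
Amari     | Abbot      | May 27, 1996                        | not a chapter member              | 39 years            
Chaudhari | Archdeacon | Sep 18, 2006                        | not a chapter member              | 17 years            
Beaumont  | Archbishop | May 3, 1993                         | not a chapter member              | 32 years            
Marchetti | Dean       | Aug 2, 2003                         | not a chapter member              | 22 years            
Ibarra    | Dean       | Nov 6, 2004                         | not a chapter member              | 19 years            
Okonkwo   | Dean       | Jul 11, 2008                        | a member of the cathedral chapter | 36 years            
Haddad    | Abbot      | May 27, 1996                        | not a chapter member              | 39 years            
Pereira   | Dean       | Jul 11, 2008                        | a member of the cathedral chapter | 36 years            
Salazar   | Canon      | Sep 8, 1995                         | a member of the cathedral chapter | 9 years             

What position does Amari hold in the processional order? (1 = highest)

By dignity: Beaumont (Archbishop); then Amari and Haddad (Abbot); then Chaudhari (Archdeacon); then Marchetti, Ibarra, Okonkwo and Pereira (Dean); then Salazar (Canon).
Amari and Haddad both have date of consecration or institution May 27, 1996, so the next rule applies.
Amari and Haddad both have years in holy orders 39 years, so the next rule applies.
Amari and Haddad are each not a chapter member, so the next rule applies.
Among Amari and Haddad, alphabetically by surname: Amari before Haddad.
Among Marchetti, Ibarra, Okonkwo and Pereira, by date of consecration or institution (earlier first): Marchetti (Aug 2, 2003) before Ibarra (Nov 6, 2004) before Okonkwo and Pereira (Jul 11, 2008).
Okonkwo and Pereira both have years in holy orders 36 years, so the next rule applies.
Okonkwo and Pereira are each a member of the cathedral chapter, so the next rule applies.
Among Okonkwo and Pereira, alphabetically by surname: Okonkwo before Pereira.
Order: Beaumont, Amari, Haddad, Chaudhari, Marchetti, Ibarra, Okonkwo, Pereira, Salazar. So position 2.

2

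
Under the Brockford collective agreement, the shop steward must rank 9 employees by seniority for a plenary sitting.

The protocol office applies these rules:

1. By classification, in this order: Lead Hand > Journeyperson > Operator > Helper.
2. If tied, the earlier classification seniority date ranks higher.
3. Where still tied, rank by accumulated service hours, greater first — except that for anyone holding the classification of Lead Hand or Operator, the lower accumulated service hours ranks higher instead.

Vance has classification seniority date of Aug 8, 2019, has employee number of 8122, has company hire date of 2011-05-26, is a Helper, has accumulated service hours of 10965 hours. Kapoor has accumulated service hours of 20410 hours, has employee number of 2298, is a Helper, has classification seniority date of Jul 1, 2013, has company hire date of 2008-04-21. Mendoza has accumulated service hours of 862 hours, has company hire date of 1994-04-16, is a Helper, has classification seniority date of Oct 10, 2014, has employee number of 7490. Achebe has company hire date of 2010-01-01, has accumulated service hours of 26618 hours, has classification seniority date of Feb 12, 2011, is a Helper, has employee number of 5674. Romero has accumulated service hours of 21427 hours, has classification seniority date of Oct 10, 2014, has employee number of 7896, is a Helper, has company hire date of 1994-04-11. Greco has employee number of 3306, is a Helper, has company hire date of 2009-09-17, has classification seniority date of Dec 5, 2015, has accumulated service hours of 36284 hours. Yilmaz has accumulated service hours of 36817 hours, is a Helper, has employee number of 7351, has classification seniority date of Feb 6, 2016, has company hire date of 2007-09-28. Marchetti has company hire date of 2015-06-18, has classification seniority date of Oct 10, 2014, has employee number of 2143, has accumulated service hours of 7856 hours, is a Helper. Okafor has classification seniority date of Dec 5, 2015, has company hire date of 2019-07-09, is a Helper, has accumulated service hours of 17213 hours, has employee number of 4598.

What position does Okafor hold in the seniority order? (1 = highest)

By classification: Achebe, Kapoor, Romero, Marchetti, Mendoza, Greco, Okafor, Yilmaz and Vance (Helper).
Among Achebe, Kapoor, Romero, Marchetti, Mendoza, Greco, Okafor, Yilmaz and Vance, by classification seniority date (earlier first): Achebe (Feb 12, 2011) before Kapoor (Jul 1, 2013) before Romero, Marchetti and Mendoza (Oct 10, 2014) before Greco and Okafor (Dec 5, 2015) before Yilmaz (Feb 6, 2016) before Vance (Aug 8, 2019).
Among Romero, Marchetti and Mendoza, by accumulated service hours (higher first): Romero (21427 hours) before Marchetti (7856 hours) before Mendoza (862 hours).
Among Greco and Okafor, by accumulated service hours (higher first): Greco (36284 hours) before Okafor (17213 hours).
Order: Achebe, Kapoor, Romero, Marchetti, Mendoza, Greco, Okafor, Yilmaz, Vance. So position 7.

7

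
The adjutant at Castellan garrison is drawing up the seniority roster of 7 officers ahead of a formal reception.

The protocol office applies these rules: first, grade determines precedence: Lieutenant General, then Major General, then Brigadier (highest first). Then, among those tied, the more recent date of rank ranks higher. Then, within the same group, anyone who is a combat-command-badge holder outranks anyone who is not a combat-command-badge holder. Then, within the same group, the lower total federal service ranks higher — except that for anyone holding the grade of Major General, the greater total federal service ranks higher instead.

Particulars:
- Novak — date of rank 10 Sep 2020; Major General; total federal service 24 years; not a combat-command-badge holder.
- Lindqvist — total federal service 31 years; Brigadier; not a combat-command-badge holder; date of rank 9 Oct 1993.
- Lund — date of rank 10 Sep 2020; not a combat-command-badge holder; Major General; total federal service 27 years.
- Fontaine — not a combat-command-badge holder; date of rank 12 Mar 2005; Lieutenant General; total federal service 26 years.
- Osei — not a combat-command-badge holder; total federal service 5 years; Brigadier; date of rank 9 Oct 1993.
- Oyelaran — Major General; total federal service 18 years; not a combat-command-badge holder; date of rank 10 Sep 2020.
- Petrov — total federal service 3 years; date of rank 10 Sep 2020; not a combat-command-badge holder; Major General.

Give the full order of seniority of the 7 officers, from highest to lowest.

Fontaine, Lund, Novak, Oyelaran, Petrov, Osei, Lindqvist

By grade: Fontaine (Lieutenant General); then Lund, Novak, Oyelaran and Petrov (Major General); then Osei and Lindqvist (Brigadier).
Lund, Novak, Oyelaran and Petrov all have date of rank 10 Sep 2020, so the next rule applies.
Lund, Novak, Oyelaran and Petrov are each not a combat-command-badge holder, so the next rule applies.
Among Lund, Novak, Oyelaran and Petrov, by total federal service (higher first) (reversed rule for this group): Lund (27 years) before Novak (24 years) before Oyelaran (18 years) before Petrov (3 years).
Osei and Lindqvist both have date of rank 9 Oct 1993, so the next rule applies.
Osei and Lindqvist are each not a combat-command-badge holder, so the next rule applies.
Among Osei and Lindqvist, by total federal service (lower first): Osei (5 years) before Lindqvist (31 years).
Full order: Fontaine, Lund, Novak, Oyelaran, Petrov, Osei, Lindqvist.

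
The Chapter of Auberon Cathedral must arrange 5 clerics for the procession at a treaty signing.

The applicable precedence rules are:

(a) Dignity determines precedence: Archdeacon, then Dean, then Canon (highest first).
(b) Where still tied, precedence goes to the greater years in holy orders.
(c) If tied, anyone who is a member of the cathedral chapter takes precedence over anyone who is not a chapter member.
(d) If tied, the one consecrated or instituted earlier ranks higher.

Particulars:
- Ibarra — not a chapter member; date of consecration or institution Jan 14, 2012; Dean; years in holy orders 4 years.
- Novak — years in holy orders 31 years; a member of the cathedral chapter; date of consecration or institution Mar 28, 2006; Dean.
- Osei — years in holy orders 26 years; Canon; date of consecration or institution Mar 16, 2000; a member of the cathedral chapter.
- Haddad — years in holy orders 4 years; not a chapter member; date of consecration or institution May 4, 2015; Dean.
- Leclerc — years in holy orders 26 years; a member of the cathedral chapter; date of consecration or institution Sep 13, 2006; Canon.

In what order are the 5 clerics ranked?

By dignity: Novak, Ibarra and Haddad (Dean); then Osei and Leclerc (Canon).
Among Novak, Ibarra and Haddad, by years in holy orders (higher first): Novak (31 years) before Ibarra and Haddad (4 years).
Ibarra and Haddad are each not a chapter member, so the next rule applies.
Among Ibarra and Haddad, by date of consecration or institution (earlier first): Ibarra (Jan 14, 2012) before Haddad (May 4, 2015).
Osei and Leclerc both have years in holy orders 26 years, so the next rule applies.
Osei and Leclerc are each a member of the cathedral chapter, so the next rule applies.
Among Osei and Leclerc, by date of consecration or institution (earlier first): Osei (Mar 16, 2000) before Leclerc (Sep 13, 2006).
Full order: Novak, Ibarra, Haddad, Osei, Leclerc.

Novak, Ibarra, Haddad, Osei, Leclerc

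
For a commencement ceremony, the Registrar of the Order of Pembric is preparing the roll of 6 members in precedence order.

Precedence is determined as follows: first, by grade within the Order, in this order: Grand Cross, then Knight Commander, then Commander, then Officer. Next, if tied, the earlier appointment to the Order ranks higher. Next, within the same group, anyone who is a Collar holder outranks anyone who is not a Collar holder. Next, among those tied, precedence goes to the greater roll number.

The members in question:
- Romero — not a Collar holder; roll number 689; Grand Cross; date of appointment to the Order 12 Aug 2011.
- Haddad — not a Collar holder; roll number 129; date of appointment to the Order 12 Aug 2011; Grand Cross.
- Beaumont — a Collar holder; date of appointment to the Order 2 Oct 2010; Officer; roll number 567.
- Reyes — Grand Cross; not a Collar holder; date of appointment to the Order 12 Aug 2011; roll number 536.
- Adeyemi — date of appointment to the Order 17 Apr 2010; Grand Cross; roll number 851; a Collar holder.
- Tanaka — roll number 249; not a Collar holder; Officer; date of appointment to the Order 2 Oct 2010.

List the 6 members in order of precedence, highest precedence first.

By grade within the Order: Adeyemi, Romero, Reyes and Haddad (Grand Cross); then Beaumont and Tanaka (Officer).
Among Adeyemi, Romero, Reyes and Haddad, by date of appointment to the Order (earlier first): Adeyemi (17 Apr 2010) before Romero, Reyes and Haddad (12 Aug 2011).
Romero, Reyes and Haddad are each not a Collar holder, so the next rule applies.
Among Romero, Reyes and Haddad, by roll number (higher first): Romero (689) before Reyes (536) before Haddad (129).
Beaumont and Tanaka both have date of appointment to the Order 2 Oct 2010, so the next rule applies.
Among Beaumont and Tanaka, a Collar holder before not a Collar holder: Beaumont (a Collar holder) before Tanaka (not a Collar holder).
Full order: Adeyemi, Romero, Reyes, Haddad, Beaumont, Tanaka.

Adeyemi, Romero, Reyes, Haddad, Beaumont, Tanaka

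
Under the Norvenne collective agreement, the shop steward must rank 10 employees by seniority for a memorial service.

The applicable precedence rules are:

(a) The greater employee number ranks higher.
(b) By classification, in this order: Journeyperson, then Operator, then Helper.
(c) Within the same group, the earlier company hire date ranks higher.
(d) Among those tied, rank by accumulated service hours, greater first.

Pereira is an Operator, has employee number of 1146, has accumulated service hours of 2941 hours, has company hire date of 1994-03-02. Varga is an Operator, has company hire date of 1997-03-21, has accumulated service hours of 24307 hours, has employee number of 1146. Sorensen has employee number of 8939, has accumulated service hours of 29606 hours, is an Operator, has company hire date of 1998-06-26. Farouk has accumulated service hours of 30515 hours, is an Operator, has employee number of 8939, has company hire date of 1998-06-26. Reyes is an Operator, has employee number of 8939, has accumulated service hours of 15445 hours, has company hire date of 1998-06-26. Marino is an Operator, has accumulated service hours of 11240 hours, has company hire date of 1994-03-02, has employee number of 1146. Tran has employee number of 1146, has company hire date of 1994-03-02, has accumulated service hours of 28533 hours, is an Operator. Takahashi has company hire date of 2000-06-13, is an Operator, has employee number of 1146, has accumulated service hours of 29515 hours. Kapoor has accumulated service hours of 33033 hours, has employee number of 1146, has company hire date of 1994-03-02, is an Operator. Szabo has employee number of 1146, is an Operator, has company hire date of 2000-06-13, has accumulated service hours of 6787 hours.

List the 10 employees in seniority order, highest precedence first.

Farouk, Sorensen, Reyes, Kapoor, Tran, Marino, Pereira, Varga, Takahashi, Szabo

By employee number (higher first): Farouk, Sorensen and Reyes (each 8939); then Kapoor, Tran, Marino, Pereira, Varga, Takahashi and Szabo (each 1146).
Farouk, Sorensen and Reyes are each Operator, so the next rule applies.
Farouk, Sorensen and Reyes all have company hire date 1998-06-26, so the next rule applies.
Among Farouk, Sorensen and Reyes, by accumulated service hours (higher first): Farouk (30515 hours) before Sorensen (29606 hours) before Reyes (15445 hours).
Kapoor, Tran, Marino, Pereira, Varga, Takahashi and Szabo are each Operator, so the next rule applies.
Among Kapoor, Tran, Marino, Pereira, Varga, Takahashi and Szabo, by company hire date (earlier first): Kapoor, Tran, Marino and Pereira (1994-03-02) before Varga (1997-03-21) before Takahashi and Szabo (2000-06-13).
Among Kapoor, Tran, Marino and Pereira, by accumulated service hours (higher first): Kapoor (33033 hours) before Tran (28533 hours) before Marino (11240 hours) before Pereira (2941 hours).
Among Takahashi and Szabo, by accumulated service hours (higher first): Takahashi (29515 hours) before Szabo (6787 hours).
Full order: Farouk, Sorensen, Reyes, Kapoor, Tran, Marino, Pereira, Varga, Takahashi, Szabo.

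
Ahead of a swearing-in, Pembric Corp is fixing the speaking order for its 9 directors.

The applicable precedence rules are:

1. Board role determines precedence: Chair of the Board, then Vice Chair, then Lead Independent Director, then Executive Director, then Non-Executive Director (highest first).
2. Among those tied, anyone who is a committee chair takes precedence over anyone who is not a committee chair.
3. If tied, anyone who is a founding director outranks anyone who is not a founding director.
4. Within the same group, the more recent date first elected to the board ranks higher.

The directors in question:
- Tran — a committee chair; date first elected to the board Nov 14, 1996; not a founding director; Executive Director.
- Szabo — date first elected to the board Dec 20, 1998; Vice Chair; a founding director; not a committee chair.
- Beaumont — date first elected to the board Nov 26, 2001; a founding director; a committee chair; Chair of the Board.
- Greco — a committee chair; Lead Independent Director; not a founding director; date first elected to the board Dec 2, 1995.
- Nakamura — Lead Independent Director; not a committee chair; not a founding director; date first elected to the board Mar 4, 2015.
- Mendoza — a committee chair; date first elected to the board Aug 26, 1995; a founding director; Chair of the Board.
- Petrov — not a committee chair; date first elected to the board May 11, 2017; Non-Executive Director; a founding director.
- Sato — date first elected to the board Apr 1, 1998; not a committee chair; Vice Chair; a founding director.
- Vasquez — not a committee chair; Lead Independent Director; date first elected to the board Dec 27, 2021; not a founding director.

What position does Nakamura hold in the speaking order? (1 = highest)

7

By board role: Beaumont and Mendoza (Chair of the Board); then Szabo and Sato (Vice Chair); then Greco, Vasquez and Nakamura (Lead Independent Director); then Tran (Executive Director); then Petrov (Non-Executive Director).
Beaumont and Mendoza are each a committee chair, so the next rule applies.
Beaumont and Mendoza are each a founding director, so the next rule applies.
Among Beaumont and Mendoza, by date first elected to the board (later first): Beaumont (Nov 26, 2001) before Mendoza (Aug 26, 1995).
Szabo and Sato are each not a committee chair, so the next rule applies.
Szabo and Sato are each a founding director, so the next rule applies.
Among Szabo and Sato, by date first elected to the board (later first): Szabo (Dec 20, 1998) before Sato (Apr 1, 1998).
Among Greco, Vasquez and Nakamura, a committee chair before not a committee chair: Greco (a committee chair) before Vasquez and Nakamura (not a committee chair).
Vasquez and Nakamura are each not a founding director, so the next rule applies.
Among Vasquez and Nakamura, by date first elected to the board (later first): Vasquez (Dec 27, 2021) before Nakamura (Mar 4, 2015).
Order: Beaumont, Mendoza, Szabo, Sato, Greco, Vasquez, Nakamura, Tran, Petrov. So position 7.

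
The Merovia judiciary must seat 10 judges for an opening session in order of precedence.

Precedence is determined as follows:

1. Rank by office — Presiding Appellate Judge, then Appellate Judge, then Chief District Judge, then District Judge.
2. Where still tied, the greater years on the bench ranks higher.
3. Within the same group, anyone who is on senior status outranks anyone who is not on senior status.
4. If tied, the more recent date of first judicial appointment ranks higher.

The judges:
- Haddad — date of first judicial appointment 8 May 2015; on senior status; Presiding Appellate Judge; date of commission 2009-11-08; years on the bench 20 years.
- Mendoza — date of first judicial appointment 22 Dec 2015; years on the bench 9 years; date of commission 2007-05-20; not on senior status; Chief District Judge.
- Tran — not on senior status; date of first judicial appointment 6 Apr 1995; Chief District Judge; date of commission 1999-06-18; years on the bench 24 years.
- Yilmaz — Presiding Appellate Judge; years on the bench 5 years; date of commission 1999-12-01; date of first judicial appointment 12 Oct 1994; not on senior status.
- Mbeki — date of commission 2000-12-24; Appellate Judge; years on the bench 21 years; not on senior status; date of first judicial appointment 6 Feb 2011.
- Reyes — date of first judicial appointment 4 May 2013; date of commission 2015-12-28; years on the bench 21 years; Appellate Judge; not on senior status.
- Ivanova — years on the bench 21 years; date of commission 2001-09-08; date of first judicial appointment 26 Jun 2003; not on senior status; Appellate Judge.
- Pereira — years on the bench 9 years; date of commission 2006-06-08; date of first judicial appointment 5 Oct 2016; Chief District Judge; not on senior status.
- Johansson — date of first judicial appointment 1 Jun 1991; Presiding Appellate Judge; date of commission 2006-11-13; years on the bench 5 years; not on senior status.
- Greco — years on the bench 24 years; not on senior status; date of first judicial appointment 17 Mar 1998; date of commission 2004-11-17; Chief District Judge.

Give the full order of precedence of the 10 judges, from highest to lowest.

Haddad, Yilmaz, Johansson, Reyes, Mbeki, Ivanova, Greco, Tran, Pereira, Mendoza

By office: Haddad, Yilmaz and Johansson (Presiding Appellate Judge); then Reyes, Mbeki and Ivanova (Appellate Judge); then Greco, Tran, Pereira and Mendoza (Chief District Judge).
Among Haddad, Yilmaz and Johansson, by years on the bench (higher first): Haddad (20 years) before Yilmaz and Johansson (5 years).
Yilmaz and Johansson are each not on senior status, so the next rule applies.
Among Yilmaz and Johansson, by date of first judicial appointment (later first): Yilmaz (12 Oct 1994) before Johansson (1 Jun 1991).
Reyes, Mbeki and Ivanova all have years on the bench 21 years, so the next rule applies.
Reyes, Mbeki and Ivanova are each not on senior status, so the next rule applies.
Among Reyes, Mbeki and Ivanova, by date of first judicial appointment (later first): Reyes (4 May 2013) before Mbeki (6 Feb 2011) before Ivanova (26 Jun 2003).
Among Greco, Tran, Pereira and Mendoza, by years on the bench (higher first): Greco and Tran (24 years) before Pereira and Mendoza (9 years).
Greco and Tran are each not on senior status, so the next rule applies.
Among Greco and Tran, by date of first judicial appointment (later first): Greco (17 Mar 1998) before Tran (6 Apr 1995).
Pereira and Mendoza are each not on senior status, so the next rule applies.
Among Pereira and Mendoza, by date of first judicial appointment (later first): Pereira (5 Oct 2016) before Mendoza (22 Dec 2015).
Full order: Haddad, Yilmaz, Johansson, Reyes, Mbeki, Ivanova, Greco, Tran, Pereira, Mendoza.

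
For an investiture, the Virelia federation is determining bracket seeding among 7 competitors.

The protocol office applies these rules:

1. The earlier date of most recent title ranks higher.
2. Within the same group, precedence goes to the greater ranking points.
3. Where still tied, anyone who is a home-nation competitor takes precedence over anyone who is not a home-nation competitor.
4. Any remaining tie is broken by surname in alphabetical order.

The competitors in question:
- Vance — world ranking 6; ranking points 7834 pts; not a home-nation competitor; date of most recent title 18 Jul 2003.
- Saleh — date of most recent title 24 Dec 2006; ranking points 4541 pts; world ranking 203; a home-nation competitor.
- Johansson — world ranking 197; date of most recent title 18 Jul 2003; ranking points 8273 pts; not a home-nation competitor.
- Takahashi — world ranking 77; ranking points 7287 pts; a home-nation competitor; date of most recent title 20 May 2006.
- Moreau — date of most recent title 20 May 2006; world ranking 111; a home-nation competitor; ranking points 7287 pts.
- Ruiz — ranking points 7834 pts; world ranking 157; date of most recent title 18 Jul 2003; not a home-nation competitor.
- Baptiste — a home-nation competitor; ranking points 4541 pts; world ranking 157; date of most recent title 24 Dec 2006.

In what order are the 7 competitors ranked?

By date of most recent title (earlier first): Johansson, Ruiz and Vance (each 18 Jul 2003); then Moreau and Takahashi (both 20 May 2006); then Baptiste and Saleh (both 24 Dec 2006).
Among Johansson, Ruiz and Vance, by ranking points (higher first): Johansson (8273 pts) before Ruiz and Vance (7834 pts).
Ruiz and Vance are each not a home-nation competitor, so the next rule applies.
Among Ruiz and Vance, alphabetically by surname: Ruiz before Vance.
Moreau and Takahashi both have ranking points 7287 pts, so the next rule applies.
Moreau and Takahashi are each a home-nation competitor, so the next rule applies.
Among Moreau and Takahashi, alphabetically by surname: Moreau before Takahashi.
Baptiste and Saleh both have ranking points 4541 pts, so the next rule applies.
Baptiste and Saleh are each a home-nation competitor, so the next rule applies.
Among Baptiste and Saleh, alphabetically by surname: Baptiste before Saleh.
Full order: Johansson, Ruiz, Vance, Moreau, Takahashi, Baptiste, Saleh.

Johansson, Ruiz, Vance, Moreau, Takahashi, Baptiste, Saleh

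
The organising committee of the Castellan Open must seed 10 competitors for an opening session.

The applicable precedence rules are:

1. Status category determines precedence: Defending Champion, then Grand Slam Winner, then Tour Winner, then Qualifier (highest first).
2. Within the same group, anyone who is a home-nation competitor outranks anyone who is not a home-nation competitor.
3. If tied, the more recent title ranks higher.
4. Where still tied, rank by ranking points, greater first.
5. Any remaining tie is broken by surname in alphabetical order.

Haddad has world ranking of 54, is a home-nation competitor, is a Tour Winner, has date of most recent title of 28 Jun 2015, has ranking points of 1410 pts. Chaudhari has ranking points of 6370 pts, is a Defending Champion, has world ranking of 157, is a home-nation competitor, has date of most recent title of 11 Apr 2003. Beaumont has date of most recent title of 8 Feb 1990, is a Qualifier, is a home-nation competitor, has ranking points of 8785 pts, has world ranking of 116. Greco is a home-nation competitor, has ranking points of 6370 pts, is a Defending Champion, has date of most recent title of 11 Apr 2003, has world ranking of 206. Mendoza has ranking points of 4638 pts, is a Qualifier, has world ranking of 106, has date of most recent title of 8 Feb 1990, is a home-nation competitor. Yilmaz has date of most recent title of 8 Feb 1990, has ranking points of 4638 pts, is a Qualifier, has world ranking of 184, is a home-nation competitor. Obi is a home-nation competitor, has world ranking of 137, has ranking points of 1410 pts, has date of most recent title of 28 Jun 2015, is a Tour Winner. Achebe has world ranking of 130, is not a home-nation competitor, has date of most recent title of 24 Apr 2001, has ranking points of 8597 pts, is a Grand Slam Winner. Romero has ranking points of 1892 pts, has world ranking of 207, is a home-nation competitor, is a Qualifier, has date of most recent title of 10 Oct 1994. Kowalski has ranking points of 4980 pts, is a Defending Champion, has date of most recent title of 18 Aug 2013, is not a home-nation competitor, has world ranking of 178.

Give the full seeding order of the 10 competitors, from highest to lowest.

Chaudhari, Greco, Kowalski, Achebe, Haddad, Obi, Romero, Beaumont, Mendoza, Yilmaz

By status category: Chaudhari, Greco and Kowalski (Defending Champion); then Achebe (Grand Slam Winner); then Haddad and Obi (Tour Winner); then Romero, Beaumont, Mendoza and Yilmaz (Qualifier).
Among Chaudhari, Greco and Kowalski, a home-nation competitor before not a home-nation competitor: Chaudhari and Greco (a home-nation competitor) before Kowalski (not a home-nation competitor).
Chaudhari and Greco both have date of most recent title 11 Apr 2003, so the next rule applies.
Chaudhari and Greco both have ranking points 6370 pts, so the next rule applies.
Among Chaudhari and Greco, alphabetically by surname: Chaudhari before Greco.
Haddad and Obi are each a home-nation competitor, so the next rule applies.
Haddad and Obi both have date of most recent title 28 Jun 2015, so the next rule applies.
Haddad and Obi both have ranking points 1410 pts, so the next rule applies.
Among Haddad and Obi, alphabetically by surname: Haddad before Obi.
Romero, Beaumont, Mendoza and Yilmaz are each a home-nation competitor, so the next rule applies.
Among Romero, Beaumont, Mendoza and Yilmaz, by date of most recent title (later first): Romero (10 Oct 1994) before Beaumont, Mendoza and Yilmaz (8 Feb 1990).
Among Beaumont, Mendoza and Yilmaz, by ranking points (higher first): Beaumont (8785 pts) before Mendoza and Yilmaz (4638 pts).
Among Mendoza and Yilmaz, alphabetically by surname: Mendoza before Yilmaz.
Full order: Chaudhari, Greco, Kowalski, Achebe, Haddad, Obi, Romero, Beaumont, Mendoza, Yilmaz.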